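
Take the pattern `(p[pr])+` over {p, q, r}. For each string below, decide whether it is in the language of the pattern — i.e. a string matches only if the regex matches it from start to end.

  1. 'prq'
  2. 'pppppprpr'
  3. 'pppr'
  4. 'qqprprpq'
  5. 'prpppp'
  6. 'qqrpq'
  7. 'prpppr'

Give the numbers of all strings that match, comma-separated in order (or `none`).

3, 5, 7

1. 'prq' → no match
2. 'pppppprpr' → no match
3. 'pppr' → match
4. 'qqprprpq' → no match — must start with 'p'
5. 'prpppp' → match
6. 'qqrpq' → no match — must start with 'p'
7. 'prpppr' → match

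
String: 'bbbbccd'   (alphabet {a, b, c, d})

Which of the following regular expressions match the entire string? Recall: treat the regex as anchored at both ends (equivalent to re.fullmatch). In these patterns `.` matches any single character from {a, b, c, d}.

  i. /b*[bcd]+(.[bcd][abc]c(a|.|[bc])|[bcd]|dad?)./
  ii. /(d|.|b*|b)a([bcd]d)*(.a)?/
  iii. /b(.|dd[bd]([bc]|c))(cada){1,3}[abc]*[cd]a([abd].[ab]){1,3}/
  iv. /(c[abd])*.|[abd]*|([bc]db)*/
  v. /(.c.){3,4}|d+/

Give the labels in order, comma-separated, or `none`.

i

i → match
ii → no match
iii → no match
iv → no match
v → no match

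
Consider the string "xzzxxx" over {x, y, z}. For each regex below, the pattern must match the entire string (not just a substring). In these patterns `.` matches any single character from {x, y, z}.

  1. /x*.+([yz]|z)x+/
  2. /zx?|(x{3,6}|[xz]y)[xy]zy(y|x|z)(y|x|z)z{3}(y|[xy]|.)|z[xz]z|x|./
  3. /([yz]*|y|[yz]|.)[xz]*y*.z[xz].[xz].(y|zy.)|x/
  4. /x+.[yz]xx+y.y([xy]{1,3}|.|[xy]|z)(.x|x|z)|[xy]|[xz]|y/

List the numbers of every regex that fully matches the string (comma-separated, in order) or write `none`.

1 → match
2 → no match
3 → no match
4 → no match

1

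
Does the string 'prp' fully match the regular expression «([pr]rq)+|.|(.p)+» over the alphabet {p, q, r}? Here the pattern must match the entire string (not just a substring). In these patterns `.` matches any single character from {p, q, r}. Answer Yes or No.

No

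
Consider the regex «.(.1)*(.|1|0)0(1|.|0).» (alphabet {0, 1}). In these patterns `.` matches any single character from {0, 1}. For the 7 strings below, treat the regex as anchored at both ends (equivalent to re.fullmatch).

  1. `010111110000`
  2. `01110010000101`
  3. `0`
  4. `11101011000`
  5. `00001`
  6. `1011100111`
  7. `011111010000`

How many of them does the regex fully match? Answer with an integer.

1 → no match
2 → no match
3 → no match
4 → match
5 → match
6 → no match
7 → no match
Total matched: 2

2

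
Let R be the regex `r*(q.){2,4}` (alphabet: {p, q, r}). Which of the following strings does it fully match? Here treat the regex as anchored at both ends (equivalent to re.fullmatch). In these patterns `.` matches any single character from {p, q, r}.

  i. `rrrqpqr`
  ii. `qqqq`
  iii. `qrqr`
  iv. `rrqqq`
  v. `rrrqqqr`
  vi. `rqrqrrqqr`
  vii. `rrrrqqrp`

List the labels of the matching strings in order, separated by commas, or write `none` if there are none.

i, ii, iii, v

i → match
ii → match
iii → match
iv → no match
v → match
vi → no match
vii → no match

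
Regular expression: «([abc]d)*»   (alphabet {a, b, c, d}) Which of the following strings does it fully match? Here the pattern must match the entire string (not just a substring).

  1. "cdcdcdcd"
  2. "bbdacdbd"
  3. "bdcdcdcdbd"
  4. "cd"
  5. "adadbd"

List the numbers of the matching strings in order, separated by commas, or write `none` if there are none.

1 → match
2 → no match
3 → match
4 → match
5 → match

1, 3, 4, 5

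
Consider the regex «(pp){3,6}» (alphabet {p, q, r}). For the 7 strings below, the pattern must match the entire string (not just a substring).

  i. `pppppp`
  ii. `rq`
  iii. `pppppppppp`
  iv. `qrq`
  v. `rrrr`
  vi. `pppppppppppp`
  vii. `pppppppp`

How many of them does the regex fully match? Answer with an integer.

4

i → match
ii → no match — must start with `pp`
iii → match
iv → no match — must start with `pp`
v → no match — must start with `pp`
vi → match
vii → match
Total matched: 4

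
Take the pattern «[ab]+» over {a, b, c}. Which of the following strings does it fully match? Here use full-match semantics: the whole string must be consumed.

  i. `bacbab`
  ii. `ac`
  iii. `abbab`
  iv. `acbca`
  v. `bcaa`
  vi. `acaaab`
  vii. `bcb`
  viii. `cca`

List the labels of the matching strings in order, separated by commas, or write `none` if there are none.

iii

i → no match
ii → no match
iii → match
iv → no match
v → no match
vi → no match
vii → no match
viii → no match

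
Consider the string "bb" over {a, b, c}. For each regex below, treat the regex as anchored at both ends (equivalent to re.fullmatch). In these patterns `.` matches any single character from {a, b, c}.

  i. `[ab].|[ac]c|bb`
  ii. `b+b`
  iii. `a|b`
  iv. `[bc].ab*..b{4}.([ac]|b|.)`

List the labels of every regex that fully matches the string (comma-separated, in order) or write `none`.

i, ii

i → match
ii → match
iii → no match
iv → no match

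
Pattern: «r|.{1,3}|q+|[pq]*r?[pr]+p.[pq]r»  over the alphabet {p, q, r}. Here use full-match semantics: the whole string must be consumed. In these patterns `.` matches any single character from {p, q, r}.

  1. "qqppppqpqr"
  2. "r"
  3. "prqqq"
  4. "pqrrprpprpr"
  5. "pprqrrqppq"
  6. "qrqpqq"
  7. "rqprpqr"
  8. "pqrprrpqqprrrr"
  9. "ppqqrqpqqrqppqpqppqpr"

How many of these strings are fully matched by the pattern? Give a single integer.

1 → no match
2 → match
3 → no match
4 → match
5 → no match
6 → no match
7 → no match
8 → no match
9 → no match
Total matched: 2

2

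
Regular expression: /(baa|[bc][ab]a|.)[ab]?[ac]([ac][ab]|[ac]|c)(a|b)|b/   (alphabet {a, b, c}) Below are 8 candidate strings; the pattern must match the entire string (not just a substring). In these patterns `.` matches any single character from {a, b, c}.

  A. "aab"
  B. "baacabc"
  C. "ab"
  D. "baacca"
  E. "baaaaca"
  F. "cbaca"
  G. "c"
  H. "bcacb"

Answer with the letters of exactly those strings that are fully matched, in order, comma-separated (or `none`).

A → no match
B → no match
C → no match
D → match
E → match
F → match
G → no match
H → no match

D, E, F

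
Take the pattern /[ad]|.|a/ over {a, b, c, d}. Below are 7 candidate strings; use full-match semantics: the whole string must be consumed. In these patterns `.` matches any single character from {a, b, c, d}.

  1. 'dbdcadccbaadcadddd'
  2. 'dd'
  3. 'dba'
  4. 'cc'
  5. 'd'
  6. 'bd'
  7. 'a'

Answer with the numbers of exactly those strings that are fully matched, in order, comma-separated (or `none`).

5, 7

1 → no match
2 → no match
3 → no match
4 → no match
5 → match
6 → no match
7 → match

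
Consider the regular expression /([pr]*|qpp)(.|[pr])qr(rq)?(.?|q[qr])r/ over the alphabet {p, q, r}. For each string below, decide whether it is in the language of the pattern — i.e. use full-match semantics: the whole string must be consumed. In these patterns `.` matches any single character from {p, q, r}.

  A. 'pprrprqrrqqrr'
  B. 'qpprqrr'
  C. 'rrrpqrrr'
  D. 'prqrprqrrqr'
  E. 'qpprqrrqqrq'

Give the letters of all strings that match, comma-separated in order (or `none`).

A → match
B. 'qpprqrr' → match
C. 'rrrpqrrr' → match
D. 'prqrprqrrqr' → no match
E. 'qpprqrrqqrq' → no match — must end with 'r'

A, B, C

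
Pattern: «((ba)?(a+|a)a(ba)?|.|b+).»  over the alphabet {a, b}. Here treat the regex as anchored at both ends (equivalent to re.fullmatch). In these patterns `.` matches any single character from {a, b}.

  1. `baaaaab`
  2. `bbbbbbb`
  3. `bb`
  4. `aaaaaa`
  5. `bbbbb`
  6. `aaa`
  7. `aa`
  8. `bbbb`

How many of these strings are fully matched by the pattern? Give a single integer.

1 → match
2 → match
3 → match
4 → match
5 → match
6 → match
7 → match
8 → match
Total matched: 8

8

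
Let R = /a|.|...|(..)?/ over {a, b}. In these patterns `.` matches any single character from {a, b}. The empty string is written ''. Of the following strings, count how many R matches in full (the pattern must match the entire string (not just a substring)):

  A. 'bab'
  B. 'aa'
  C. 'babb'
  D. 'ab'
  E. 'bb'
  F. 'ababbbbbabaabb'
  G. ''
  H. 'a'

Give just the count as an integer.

A. 'bab' → match
B. 'aa' → match
C. 'babb' → no match
D. 'ab' → match
E. 'bb' → match
F → no match
G. '' → match
H. 'a' → match
Total matched: 6

6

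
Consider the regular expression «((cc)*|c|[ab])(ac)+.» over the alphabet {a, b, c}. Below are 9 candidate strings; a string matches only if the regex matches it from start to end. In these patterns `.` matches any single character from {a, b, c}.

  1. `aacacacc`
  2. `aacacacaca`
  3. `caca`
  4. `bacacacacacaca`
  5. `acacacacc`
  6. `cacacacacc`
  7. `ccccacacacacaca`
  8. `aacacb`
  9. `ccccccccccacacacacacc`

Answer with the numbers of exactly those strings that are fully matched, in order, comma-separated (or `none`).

1 → match
2 → match
3 → match
4 → match
5 → match
6 → match
7 → match
8 → match
9 → match

1, 2, 3, 4, 5, 6, 7, 8, 9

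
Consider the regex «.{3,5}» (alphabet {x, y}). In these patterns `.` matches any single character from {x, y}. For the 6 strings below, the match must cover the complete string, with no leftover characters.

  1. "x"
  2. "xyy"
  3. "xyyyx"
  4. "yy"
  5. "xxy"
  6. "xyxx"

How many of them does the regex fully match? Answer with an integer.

4

1 → no match
2 → match
3 → match
4 → no match
5 → match
6 → match
Total matched: 4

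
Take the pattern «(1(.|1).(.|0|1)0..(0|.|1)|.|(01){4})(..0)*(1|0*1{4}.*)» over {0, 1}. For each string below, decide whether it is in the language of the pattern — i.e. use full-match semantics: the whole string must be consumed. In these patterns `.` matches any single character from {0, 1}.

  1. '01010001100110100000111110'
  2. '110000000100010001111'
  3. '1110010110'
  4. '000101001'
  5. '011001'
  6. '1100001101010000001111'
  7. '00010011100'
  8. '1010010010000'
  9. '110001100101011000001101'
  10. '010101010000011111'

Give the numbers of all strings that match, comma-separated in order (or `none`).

1 → no match
2 → no match
3 → no match
4 → no match
5 → no match
6 → match
7 → no match
8 → no match
9 → no match
10 → match

6, 10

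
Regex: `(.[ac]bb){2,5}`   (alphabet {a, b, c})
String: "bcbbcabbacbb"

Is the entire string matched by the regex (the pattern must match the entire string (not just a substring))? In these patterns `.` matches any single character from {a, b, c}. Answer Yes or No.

Yes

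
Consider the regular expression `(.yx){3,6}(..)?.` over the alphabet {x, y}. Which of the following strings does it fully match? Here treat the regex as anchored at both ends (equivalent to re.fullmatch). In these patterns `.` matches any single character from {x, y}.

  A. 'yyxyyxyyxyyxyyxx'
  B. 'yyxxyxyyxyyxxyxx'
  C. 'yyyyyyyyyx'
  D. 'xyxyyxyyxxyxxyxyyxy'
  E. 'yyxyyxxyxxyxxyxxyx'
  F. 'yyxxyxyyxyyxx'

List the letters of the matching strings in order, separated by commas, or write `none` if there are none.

A → match
B → match
C. 'yyyyyyyyyx' → no match
D → match
E → match
F → match

A, B, D, E, F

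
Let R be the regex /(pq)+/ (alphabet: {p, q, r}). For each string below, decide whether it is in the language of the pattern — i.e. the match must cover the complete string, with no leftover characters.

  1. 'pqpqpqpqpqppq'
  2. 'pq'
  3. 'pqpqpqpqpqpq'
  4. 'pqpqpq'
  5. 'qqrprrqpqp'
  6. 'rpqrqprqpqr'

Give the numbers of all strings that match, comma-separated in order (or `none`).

2, 3, 4

1 → no match
2 → match
3 → match
4 → match
5 → no match — must start with 'pq'
6 → no match — must start with 'pq'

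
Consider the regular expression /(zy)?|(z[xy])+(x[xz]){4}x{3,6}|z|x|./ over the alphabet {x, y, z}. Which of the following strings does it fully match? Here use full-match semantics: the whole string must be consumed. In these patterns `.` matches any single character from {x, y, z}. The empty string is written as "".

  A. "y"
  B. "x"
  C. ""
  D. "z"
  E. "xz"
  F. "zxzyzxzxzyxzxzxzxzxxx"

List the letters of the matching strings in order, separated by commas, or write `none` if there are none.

A, B, C, D, F

A → match
B → match
C → match
D → match
E → no match
F → match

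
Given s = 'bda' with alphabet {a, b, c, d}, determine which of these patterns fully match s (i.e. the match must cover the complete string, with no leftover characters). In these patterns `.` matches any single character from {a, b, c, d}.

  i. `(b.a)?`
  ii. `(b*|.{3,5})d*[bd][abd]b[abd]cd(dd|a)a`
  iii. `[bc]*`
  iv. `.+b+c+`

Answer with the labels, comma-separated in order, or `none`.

i → match
ii → no match
iii → no match
iv → no match — must end with 'c'

i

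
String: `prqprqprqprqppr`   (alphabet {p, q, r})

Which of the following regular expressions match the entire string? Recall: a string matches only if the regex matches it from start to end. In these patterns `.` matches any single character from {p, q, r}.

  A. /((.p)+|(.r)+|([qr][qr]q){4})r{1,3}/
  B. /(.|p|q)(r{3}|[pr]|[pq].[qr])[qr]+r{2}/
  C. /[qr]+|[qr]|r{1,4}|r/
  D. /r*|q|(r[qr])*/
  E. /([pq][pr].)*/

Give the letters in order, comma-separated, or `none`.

E

A → no match
B → no match
C → no match
D → no match
E → match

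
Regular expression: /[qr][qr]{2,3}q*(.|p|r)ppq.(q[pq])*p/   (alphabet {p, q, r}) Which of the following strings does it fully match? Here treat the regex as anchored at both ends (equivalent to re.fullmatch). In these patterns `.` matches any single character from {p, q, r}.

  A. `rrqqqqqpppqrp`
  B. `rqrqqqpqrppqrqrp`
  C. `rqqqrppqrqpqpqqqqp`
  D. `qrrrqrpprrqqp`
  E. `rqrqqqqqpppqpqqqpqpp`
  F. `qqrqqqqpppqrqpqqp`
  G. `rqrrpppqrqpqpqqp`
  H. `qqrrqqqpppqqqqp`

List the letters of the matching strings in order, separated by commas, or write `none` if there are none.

A → match
B → no match
C → match
D → no match
E → match
F → match
G → match
H → match

A, C, E, F, G, H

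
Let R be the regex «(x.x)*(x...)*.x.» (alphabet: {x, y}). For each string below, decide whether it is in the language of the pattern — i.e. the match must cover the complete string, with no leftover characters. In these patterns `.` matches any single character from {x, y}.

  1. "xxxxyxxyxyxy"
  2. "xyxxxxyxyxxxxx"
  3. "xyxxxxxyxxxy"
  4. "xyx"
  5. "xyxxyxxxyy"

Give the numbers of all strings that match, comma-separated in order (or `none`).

1. "xxxxyxxyxyxy" → match
2 → match
3. "xyxxxxxyxxxy" → match
4. "xyx" → no match
5. "xyxxyxxxyy" → no match

1, 2, 3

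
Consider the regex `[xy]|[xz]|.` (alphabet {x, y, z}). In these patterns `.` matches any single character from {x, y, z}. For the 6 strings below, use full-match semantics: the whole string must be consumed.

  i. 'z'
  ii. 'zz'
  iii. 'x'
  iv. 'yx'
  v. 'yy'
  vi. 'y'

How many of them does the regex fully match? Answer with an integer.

3

i → match
ii → no match
iii → match
iv → no match
v → no match
vi → match
Total matched: 3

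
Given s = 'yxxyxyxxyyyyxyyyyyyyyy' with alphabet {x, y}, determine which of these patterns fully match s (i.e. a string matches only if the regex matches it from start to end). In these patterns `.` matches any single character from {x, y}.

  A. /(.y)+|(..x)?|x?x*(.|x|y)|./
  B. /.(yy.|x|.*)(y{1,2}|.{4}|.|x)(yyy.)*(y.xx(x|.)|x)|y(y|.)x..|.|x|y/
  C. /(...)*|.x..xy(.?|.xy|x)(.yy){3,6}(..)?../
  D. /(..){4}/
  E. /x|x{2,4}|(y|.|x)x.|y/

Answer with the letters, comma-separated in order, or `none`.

C

A → no match
B → no match
C → match
D → no match
E → no match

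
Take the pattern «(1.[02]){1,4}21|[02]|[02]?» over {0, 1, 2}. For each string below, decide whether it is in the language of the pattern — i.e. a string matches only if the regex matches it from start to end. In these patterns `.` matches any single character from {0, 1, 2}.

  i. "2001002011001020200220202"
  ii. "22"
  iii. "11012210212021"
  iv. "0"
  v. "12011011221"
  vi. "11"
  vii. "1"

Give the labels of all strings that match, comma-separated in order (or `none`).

iii, iv, v

i → no match
ii. "22" → no match
iii → match
iv. "0" → match
v. "12011011221" → match
vi. "11" → no match
vii. "1" → no match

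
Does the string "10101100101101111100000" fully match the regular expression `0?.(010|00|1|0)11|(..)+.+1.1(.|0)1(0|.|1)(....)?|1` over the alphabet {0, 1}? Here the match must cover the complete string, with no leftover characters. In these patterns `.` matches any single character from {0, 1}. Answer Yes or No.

Yes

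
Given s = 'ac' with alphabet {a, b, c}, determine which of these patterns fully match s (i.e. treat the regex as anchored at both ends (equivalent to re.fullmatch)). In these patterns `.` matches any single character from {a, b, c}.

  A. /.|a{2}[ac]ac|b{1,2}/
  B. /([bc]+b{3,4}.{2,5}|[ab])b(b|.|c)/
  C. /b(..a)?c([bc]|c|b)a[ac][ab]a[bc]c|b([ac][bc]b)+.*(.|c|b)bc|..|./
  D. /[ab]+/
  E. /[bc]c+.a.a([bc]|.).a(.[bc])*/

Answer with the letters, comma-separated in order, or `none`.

C

A → no match
B → no match
C → match
D → no match
E → no match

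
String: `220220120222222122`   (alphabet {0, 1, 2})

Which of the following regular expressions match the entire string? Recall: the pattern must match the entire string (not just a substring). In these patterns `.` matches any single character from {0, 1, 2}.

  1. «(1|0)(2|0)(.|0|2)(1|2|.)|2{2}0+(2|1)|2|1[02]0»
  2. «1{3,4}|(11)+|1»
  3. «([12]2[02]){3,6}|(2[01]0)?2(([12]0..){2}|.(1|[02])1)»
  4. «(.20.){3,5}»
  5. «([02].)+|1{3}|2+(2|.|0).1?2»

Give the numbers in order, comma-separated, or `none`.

3

1 → no match
2 → no match
3 → match
4 → no match
5 → no match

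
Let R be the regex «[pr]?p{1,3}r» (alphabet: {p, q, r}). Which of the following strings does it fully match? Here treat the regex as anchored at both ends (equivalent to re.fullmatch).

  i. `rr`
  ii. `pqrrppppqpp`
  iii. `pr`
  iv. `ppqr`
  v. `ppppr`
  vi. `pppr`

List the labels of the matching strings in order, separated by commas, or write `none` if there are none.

iii, v, vi

i → no match — must end with `pr`
ii → no match — must end with `pr`
iii → match
iv → no match — must end with `pr`
v → match
vi → match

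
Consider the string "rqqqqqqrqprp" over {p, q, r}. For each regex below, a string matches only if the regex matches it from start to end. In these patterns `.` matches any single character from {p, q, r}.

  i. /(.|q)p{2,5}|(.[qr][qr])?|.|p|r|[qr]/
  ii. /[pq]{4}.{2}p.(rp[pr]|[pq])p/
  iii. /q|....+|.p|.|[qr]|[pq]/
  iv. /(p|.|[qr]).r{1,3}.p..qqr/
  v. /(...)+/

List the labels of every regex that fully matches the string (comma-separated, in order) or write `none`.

i → no match
ii → no match
iii → match
iv → no match — must end with "qqr"
v → match

iii, v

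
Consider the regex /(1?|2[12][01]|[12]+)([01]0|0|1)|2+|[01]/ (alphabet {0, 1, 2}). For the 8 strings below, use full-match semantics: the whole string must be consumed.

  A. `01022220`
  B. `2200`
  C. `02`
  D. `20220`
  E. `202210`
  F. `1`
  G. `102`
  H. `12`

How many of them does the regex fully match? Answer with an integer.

A → no match
B → match
C → no match
D → no match
E → no match
F → match
G → no match
H → no match
Total matched: 2

2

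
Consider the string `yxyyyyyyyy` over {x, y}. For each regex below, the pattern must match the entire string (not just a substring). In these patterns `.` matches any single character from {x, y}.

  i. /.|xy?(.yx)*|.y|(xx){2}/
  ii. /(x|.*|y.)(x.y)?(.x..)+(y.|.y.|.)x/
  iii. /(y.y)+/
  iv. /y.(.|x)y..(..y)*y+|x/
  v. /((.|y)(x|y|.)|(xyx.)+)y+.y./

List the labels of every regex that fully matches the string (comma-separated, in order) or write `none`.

iv, v

i → no match
ii → no match — must end with `x`
iii → no match
iv → match
v → match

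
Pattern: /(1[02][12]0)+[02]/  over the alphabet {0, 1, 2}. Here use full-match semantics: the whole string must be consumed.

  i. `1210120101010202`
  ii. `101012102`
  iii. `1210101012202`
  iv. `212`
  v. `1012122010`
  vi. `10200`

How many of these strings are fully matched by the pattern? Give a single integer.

3

i → no match
ii. `101012102` → match
iii → match
iv. `212` → no match — must start with `1`
v. `1012122010` → no match
vi. `10200` → match
Total matched: 3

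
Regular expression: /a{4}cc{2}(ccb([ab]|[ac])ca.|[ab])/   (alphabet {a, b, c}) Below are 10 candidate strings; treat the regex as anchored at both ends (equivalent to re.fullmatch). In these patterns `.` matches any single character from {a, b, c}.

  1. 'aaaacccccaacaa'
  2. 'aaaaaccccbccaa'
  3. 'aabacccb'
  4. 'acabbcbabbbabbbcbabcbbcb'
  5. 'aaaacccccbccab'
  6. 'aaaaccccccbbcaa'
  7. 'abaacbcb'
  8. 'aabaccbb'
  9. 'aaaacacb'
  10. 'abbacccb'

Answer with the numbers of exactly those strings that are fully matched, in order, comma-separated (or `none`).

1 → no match
2 → no match
3 → no match
4 → no match
5 → match
6 → no match
7 → no match
8 → no match
9 → no match
10 → no match

5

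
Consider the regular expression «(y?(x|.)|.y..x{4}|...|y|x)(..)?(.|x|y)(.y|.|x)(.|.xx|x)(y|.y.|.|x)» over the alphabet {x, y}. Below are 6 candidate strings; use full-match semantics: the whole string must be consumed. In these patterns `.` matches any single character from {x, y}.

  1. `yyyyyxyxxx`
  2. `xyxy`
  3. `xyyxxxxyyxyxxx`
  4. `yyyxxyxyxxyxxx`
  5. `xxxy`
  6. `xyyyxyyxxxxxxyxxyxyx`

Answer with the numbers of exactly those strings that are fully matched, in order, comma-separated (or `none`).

1 → match
2 → no match
3 → no match
4 → no match
5 → no match
6 → no match

1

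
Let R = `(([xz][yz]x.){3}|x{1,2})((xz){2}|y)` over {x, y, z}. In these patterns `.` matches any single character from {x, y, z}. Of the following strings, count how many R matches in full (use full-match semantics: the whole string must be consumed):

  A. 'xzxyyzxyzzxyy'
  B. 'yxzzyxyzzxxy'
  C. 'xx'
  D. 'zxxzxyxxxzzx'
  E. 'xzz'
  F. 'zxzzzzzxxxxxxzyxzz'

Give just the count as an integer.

0

A → no match
B. 'yxzzyxyzzxxy' → no match
C. 'xx' → no match
D. 'zxxzxyxxxzzx' → no match
E. 'xzz' → no match
F → no match
Total matched: 0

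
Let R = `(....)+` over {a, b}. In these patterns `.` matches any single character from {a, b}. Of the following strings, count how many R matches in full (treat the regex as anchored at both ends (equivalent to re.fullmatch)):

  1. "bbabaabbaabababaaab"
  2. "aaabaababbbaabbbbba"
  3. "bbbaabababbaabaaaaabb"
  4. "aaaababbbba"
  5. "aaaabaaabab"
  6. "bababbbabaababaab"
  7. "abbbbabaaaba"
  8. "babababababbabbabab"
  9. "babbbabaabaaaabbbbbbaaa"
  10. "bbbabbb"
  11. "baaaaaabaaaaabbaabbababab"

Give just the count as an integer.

1 → no match
2 → no match
3 → no match
4 → no match
5 → no match
6 → no match
7 → match
8 → no match
9 → no match
10 → no match
11 → no match
Total matched: 1

1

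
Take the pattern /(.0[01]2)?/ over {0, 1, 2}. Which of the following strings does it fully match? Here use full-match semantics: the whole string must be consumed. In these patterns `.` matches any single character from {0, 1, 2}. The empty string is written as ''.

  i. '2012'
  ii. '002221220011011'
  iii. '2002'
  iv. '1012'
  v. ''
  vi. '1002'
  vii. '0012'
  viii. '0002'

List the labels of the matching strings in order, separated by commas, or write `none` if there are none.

i → match
ii → no match
iii → match
iv → match
v → match
vi → match
vii → match
viii → match

i, iii, iv, v, vi, vii, viii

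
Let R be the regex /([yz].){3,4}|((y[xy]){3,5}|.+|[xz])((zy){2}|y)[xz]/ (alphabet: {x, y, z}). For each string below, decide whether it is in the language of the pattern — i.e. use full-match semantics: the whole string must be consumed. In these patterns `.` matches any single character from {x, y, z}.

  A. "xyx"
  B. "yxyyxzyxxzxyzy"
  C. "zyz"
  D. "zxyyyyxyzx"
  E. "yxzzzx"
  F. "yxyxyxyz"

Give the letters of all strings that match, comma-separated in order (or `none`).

A, C, E, F

A → match
B → no match
C → match
D → no match
E → match
F → match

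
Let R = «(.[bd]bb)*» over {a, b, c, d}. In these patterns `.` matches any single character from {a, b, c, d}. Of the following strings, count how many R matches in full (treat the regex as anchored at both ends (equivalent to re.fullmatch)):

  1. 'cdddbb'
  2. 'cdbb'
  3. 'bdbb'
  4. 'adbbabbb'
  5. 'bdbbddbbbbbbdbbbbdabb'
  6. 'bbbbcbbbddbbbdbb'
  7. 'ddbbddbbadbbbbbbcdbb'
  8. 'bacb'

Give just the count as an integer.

1 → no match
2 → match
3 → match
4 → match
5 → no match
6 → match
7 → match
8 → no match
Total matched: 5

5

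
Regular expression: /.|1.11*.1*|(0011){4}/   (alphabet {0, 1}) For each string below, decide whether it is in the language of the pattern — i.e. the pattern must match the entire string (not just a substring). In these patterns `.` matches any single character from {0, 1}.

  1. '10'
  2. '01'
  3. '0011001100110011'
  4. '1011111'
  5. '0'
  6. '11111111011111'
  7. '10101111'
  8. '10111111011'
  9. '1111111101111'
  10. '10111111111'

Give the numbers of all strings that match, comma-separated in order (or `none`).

1 → no match
2 → no match
3 → match
4 → match
5 → match
6 → match
7 → match
8 → match
9 → match
10 → match

3, 4, 5, 6, 7, 8, 9, 10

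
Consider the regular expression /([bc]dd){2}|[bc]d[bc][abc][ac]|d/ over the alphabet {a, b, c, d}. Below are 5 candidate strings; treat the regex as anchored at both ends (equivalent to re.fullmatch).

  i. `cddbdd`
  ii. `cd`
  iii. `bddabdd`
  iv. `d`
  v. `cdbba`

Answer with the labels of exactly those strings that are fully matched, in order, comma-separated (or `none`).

i, iv, v

i → match
ii → no match
iii → no match
iv → match
v → match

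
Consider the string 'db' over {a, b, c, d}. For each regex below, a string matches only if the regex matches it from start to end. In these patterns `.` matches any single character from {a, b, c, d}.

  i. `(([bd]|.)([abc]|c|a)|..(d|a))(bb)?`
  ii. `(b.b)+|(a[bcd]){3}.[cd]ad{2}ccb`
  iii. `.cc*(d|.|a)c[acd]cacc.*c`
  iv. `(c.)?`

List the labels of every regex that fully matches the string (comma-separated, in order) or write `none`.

i → match
ii → no match
iii → no match — must end with 'c'
iv → no match

i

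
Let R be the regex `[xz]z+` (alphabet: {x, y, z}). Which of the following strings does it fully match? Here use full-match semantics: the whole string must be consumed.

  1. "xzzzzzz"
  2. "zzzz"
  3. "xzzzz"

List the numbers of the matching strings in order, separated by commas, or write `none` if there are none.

1, 2, 3

1. "xzzzzzz" → match
2. "zzzz" → match
3. "xzzzz" → match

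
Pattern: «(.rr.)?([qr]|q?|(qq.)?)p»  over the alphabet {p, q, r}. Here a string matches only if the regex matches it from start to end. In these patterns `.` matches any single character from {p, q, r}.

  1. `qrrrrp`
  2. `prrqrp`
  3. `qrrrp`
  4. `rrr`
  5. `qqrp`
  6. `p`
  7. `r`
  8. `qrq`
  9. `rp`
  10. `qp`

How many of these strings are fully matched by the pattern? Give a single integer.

1 → match
2 → match
3 → match
4 → no match — must end with `p`
5 → match
6 → match
7 → no match — must end with `p`
8 → no match — must end with `p`
9 → match
10 → match
Total matched: 7

7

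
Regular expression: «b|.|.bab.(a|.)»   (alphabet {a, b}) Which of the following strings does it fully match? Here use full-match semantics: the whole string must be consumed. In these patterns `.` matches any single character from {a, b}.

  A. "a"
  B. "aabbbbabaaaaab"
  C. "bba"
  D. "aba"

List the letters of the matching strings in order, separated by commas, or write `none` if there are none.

A

A → match
B → no match
C → no match
D → no match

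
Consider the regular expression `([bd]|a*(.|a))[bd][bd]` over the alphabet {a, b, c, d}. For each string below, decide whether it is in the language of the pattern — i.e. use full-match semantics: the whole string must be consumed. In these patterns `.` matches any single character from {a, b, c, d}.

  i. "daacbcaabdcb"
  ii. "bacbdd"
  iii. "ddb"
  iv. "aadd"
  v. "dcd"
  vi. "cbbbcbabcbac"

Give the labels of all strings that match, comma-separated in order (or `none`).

i → no match
ii → no match
iii → match
iv → match
v → no match
vi → no match

iii, iv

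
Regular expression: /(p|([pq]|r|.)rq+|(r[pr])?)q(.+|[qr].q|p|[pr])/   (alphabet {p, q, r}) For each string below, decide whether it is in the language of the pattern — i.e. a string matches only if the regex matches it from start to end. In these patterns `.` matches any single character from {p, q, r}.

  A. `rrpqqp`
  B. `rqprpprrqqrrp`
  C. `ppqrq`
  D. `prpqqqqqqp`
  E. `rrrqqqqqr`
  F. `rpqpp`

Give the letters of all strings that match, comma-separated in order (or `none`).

F

A → no match
B → no match
C → no match
D → no match
E → no match
F → match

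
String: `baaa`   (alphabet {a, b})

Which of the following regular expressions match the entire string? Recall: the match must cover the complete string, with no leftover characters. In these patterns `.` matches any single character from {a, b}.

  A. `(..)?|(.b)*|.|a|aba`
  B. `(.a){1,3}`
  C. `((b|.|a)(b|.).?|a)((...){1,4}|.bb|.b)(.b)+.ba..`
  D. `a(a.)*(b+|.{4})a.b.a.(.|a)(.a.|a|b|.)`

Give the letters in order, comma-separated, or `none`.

A → no match
B → match
C → no match
D → no match — must start with `a`

B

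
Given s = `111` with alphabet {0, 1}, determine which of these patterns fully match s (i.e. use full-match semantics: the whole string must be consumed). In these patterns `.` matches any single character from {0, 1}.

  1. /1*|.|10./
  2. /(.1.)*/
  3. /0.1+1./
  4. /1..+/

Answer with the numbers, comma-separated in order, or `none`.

1, 2, 4

1 → match
2 → match
3 → no match — must start with `0`
4 → match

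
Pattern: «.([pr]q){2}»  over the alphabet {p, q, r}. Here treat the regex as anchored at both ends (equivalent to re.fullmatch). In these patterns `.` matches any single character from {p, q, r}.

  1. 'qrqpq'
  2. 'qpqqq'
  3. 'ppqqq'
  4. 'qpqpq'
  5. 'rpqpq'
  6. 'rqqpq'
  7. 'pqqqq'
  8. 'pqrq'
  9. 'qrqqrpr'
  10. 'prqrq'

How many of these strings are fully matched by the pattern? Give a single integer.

1 → match
2 → no match
3 → no match
4 → match
5 → match
6 → no match
7 → no match
8 → no match
9 → no match — must end with 'q'
10 → match
Total matched: 4

4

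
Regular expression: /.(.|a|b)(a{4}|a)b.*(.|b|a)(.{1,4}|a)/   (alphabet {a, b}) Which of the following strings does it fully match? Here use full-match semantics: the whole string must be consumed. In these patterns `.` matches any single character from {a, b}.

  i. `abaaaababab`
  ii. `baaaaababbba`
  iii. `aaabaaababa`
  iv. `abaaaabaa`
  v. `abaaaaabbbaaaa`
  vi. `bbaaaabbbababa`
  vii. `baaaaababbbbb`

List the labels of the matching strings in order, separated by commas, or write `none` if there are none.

i, ii, iii, iv, vi, vii

i → match
ii → match
iii → match
iv → match
v → no match
vi → match
vii → match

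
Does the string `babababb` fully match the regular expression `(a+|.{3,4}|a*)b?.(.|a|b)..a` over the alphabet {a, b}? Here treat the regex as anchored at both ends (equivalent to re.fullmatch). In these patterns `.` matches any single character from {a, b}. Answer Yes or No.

No

Every match must end with `a`, but `babababb` does not.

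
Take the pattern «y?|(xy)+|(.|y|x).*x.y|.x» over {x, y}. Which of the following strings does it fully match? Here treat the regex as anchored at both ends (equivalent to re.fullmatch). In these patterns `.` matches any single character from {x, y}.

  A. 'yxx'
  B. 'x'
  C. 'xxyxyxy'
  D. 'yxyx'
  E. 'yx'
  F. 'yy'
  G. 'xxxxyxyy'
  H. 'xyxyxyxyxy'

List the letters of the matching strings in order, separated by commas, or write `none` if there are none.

E, G, H

A → no match
B → no match
C → no match
D → no match
E → match
F → no match
G → match
H → match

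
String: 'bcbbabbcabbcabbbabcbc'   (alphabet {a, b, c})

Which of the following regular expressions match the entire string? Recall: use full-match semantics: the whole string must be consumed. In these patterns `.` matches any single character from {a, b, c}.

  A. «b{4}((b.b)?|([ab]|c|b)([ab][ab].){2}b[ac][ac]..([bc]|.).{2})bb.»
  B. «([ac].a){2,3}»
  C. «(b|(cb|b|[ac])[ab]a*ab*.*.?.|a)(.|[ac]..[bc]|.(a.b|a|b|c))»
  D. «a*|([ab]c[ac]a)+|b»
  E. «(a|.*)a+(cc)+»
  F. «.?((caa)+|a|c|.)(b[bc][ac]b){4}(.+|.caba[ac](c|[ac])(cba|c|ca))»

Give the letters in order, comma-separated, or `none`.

F

A → no match
B → no match — must end with 'a'
C → no match
D → no match
E → no match — must end with 'cc'
F → match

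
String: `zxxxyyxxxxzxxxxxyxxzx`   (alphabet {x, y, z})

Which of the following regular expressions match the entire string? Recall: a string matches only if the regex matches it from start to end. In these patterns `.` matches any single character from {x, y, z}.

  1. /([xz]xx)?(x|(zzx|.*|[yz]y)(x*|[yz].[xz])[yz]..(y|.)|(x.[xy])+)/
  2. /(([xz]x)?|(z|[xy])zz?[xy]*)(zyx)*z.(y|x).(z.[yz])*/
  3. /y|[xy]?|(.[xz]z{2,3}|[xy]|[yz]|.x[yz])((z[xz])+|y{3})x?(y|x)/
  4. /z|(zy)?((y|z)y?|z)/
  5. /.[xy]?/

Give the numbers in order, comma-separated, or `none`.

1 → match
2 → no match
3 → no match
4 → no match
5 → no match

1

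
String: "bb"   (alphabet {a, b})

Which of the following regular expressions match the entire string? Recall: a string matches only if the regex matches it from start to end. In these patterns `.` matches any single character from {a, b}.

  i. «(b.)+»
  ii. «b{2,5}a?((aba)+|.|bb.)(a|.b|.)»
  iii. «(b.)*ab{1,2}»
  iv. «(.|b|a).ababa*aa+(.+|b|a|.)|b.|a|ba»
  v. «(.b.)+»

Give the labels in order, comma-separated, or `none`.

i → match
ii → no match
iii → no match
iv → match
v → no match

i, iv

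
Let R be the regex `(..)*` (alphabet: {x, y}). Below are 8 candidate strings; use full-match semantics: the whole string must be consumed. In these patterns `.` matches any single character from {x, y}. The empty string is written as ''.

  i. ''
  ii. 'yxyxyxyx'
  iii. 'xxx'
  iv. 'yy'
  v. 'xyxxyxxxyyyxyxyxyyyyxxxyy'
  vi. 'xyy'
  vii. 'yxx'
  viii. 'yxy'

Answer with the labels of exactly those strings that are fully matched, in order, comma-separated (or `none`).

i → match
ii → match
iii → no match
iv → match
v → no match
vi → no match
vii → no match
viii → no match

i, ii, iv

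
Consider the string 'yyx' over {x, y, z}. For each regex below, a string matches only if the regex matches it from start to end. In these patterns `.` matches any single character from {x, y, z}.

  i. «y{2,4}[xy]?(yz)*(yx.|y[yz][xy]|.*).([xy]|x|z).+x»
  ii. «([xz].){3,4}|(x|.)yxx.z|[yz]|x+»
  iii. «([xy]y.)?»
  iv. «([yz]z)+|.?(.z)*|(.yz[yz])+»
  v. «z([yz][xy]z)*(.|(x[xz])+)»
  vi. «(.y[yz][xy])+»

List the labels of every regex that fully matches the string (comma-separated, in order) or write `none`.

iii

i → no match
ii → no match
iii → match
iv → no match
v → no match — must start with 'z'
vi → no match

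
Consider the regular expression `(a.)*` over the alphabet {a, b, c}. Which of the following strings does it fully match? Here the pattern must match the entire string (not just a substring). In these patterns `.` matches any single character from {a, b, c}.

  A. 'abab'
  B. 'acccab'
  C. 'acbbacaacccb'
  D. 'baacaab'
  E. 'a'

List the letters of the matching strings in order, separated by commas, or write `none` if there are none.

A

A. 'abab' → match
B. 'acccab' → no match
C. 'acbbacaacccb' → no match
D. 'baacaab' → no match
E. 'a' → no match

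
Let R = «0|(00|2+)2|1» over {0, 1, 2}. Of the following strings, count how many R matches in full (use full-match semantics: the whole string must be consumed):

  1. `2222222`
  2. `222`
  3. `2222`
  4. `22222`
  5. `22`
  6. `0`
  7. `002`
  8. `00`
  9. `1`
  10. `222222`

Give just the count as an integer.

9

1 → match
2 → match
3 → match
4 → match
5 → match
6 → match
7 → match
8 → no match
9 → match
10 → match
Total matched: 9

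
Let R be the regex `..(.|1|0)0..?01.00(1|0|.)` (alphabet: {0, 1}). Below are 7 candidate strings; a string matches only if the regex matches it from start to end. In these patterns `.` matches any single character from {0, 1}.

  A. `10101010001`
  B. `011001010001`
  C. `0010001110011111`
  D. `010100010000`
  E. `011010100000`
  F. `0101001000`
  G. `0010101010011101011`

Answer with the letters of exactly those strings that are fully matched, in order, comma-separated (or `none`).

A, B

A → match
B → match
C → no match
D → no match
E → no match
F → no match
G → no match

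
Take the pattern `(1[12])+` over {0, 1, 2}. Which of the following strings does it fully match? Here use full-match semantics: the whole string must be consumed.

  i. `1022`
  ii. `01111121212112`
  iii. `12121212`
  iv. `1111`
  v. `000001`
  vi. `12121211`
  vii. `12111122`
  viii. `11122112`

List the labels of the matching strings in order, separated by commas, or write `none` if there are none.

iii, iv, vi

i → no match
ii → no match — must start with `1`
iii → match
iv → match
v → no match — must start with `1`
vi → match
vii → no match
viii → no match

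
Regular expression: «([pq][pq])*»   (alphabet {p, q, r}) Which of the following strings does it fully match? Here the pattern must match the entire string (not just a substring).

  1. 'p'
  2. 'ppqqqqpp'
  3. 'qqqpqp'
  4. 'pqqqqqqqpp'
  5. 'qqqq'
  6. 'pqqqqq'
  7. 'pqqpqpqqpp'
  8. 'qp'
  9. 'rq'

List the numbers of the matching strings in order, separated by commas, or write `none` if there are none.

1 → no match
2 → match
3 → match
4 → match
5 → match
6 → match
7 → match
8 → match
9 → no match

2, 3, 4, 5, 6, 7, 8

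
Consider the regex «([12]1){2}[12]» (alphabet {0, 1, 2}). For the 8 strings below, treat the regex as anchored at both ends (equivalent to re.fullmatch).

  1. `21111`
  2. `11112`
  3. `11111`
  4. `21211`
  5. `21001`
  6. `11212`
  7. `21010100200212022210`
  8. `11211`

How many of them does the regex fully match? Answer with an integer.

1 → match
2 → match
3 → match
4 → match
5 → no match
6 → match
7 → no match
8 → match
Total matched: 6

6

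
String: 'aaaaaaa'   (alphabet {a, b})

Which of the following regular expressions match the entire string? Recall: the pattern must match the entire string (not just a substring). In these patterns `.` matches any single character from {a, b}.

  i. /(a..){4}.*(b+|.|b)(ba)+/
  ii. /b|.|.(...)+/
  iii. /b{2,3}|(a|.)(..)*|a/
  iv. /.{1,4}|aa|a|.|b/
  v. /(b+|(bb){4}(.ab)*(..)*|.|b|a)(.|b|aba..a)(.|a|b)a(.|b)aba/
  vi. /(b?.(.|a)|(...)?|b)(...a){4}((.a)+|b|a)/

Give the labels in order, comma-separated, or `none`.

ii, iii

i → no match — must end with 'ba'
ii → match
iii → match
iv → no match
v → no match — must end with 'aba'
vi → no match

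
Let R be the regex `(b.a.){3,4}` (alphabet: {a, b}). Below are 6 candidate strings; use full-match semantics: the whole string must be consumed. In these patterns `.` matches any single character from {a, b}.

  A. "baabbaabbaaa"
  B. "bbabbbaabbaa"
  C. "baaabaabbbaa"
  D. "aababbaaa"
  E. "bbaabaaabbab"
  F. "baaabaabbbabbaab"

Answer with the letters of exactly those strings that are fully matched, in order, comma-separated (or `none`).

A, B, C, E, F

A → match
B → match
C → match
D → no match — must start with "b"
E → match
F → match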